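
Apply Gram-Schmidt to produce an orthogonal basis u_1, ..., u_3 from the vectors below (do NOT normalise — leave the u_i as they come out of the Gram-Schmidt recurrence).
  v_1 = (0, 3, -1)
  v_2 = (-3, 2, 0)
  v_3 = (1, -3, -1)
Orthogonal basis:
  u_1 = (0, 3, -1)
  u_2 = (-3, 1/5, 3/5)
  u_3 = (-16/47, -24/47, -72/47)

Apply the Gram-Schmidt recurrence
  u_1 = v_1
  u_i = v_i − Σ_{j<i} ((v_i · u_j) / (u_j · u_j)) · u_j.

Step by step this gives:
  u_1 = (0, 3, -1)
  u_2 = (-3, 1/5, 3/5)
  u_3 = (-16/47, -24/47, -72/47)

Orthogonality check:
  u_2 · u_1 = 0 (should be 0)
  u_3 · u_1 = 0 (should be 0)
  u_3 · u_2 = 0 (should be 0)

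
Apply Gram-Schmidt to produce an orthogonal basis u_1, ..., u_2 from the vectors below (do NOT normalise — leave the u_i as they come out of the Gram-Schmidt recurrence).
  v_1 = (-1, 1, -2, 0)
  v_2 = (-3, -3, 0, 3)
Orthogonal basis:
  u_1 = (-1, 1, -2, 0)
  u_2 = (-3, -3, 0, 3)

Apply the Gram-Schmidt recurrence
  u_1 = v_1
  u_i = v_i − Σ_{j<i} ((v_i · u_j) / (u_j · u_j)) · u_j.

Step by step this gives:
  u_1 = (-1, 1, -2, 0)
  u_2 = (-3, -3, 0, 3)

Orthogonality check:
  u_2 · u_1 = 0 (should be 0)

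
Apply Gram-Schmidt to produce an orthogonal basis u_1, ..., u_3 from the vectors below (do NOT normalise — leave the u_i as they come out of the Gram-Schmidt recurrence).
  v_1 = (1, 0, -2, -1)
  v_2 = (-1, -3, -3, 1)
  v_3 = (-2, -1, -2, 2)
Orthogonal basis:
  u_1 = (1, 0, -2, -1)
  u_2 = (-5/3, -3, -5/3, 5/3)
  u_3 = (-3/4, 5/4, -3/4, 3/4)

Apply the Gram-Schmidt recurrence
  u_1 = v_1
  u_i = v_i − Σ_{j<i} ((v_i · u_j) / (u_j · u_j)) · u_j.

Step by step this gives:
  u_1 = (1, 0, -2, -1)
  u_2 = (-5/3, -3, -5/3, 5/3)
  u_3 = (-3/4, 5/4, -3/4, 3/4)

Orthogonality check:
  u_2 · u_1 = 0 (should be 0)
  u_3 · u_1 = 0 (should be 0)
  u_3 · u_2 = 0 (should be 0)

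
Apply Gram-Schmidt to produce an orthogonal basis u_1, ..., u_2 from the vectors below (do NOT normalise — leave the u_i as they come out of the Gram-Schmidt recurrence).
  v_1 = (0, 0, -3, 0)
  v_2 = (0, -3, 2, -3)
Orthogonal basis:
  u_1 = (0, 0, -3, 0)
  u_2 = (0, -3, 0, -3)

Apply the Gram-Schmidt recurrence
  u_1 = v_1
  u_i = v_i − Σ_{j<i} ((v_i · u_j) / (u_j · u_j)) · u_j.

Step by step this gives:
  u_1 = (0, 0, -3, 0)
  u_2 = (0, -3, 0, -3)

Orthogonality check:
  u_2 · u_1 = 0 (should be 0)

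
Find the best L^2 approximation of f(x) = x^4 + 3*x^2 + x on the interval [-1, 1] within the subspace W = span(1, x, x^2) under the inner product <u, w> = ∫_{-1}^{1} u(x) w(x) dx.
g(x) = 27*x^2/7 + x - 3/35

The best approximation g ∈ W is the orthogonal projection of f onto W. Writing g = a_0 + a_1 x + a_2 x^2, the coefficients solve the normal equations G · a = b where
  G_{ij} = <φ_i, φ_j> and b_i = <f, φ_i>, with φ_0 = 1, φ_1 = x, φ_2 = x^2.
G =
  [2, 0, 2/3]
  [0, 2/3, 0]
  [2/3, 0, 2/5],
b = (12/5, 2/3, 52/35).
Solving gives a_0 = -3/35, a_1 = 1, a_2 = 27/7, so
  g(x) = 27*x^2/7 + x - 3/35.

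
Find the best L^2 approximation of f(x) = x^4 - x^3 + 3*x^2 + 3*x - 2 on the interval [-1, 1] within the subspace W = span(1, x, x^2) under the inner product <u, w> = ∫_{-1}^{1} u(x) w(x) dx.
g(x) = 27*x^2/7 + 12*x/5 - 73/35

The best approximation g ∈ W is the orthogonal projection of f onto W. Writing g = a_0 + a_1 x + a_2 x^2, the coefficients solve the normal equations G · a = b where
  G_{ij} = <φ_i, φ_j> and b_i = <f, φ_i>, with φ_0 = 1, φ_1 = x, φ_2 = x^2.
G =
  [2, 0, 2/3]
  [0, 2/3, 0]
  [2/3, 0, 2/5],
b = (-8/5, 8/5, 16/105).
Solving gives a_0 = -73/35, a_1 = 12/5, a_2 = 27/7, so
  g(x) = 27*x^2/7 + 12*x/5 - 73/35.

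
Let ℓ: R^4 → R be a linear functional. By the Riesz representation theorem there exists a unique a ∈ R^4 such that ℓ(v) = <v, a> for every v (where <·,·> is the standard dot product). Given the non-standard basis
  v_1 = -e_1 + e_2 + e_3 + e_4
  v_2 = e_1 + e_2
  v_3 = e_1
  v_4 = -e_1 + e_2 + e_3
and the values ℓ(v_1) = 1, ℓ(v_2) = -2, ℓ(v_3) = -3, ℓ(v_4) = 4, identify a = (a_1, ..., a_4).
a = (-3, 1, 0, -3)

Write a = (a_1, ..., a_4) in the standard basis. For each basis vector v_i, ℓ(v_i) = <v_i, a> is a linear equation in the a_j's. Collect the n equations into a matrix system V a = ℓ, where row i of V is v_i (expressed in the standard basis). Since V is invertible (lower-triangular with 1s on the diagonal, up to permutation), solve by back-substitution:
  V =
[[-1, 1, 1, 1],
 [1, 1, 0, 0],
 [1, 0, 0, 0],
 [-1, 1, 1, 0]]
  V a = (1, -2, -3, 4)
Solving gives a = (-3, 1, 0, -3).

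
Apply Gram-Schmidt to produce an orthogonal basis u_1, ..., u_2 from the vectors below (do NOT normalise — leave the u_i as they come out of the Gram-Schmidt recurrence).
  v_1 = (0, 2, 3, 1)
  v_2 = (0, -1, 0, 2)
Orthogonal basis:
  u_1 = (0, 2, 3, 1)
  u_2 = (0, -1, 0, 2)

Apply the Gram-Schmidt recurrence
  u_1 = v_1
  u_i = v_i − Σ_{j<i} ((v_i · u_j) / (u_j · u_j)) · u_j.

Step by step this gives:
  u_1 = (0, 2, 3, 1)
  u_2 = (0, -1, 0, 2)

Orthogonality check:
  u_2 · u_1 = 0 (should be 0)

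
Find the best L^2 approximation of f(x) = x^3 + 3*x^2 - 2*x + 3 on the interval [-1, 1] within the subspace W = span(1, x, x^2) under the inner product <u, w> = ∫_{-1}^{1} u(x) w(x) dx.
g(x) = 3*x^2 - 7*x/5 + 3

The best approximation g ∈ W is the orthogonal projection of f onto W. Writing g = a_0 + a_1 x + a_2 x^2, the coefficients solve the normal equations G · a = b where
  G_{ij} = <φ_i, φ_j> and b_i = <f, φ_i>, with φ_0 = 1, φ_1 = x, φ_2 = x^2.
G =
  [2, 0, 2/3]
  [0, 2/3, 0]
  [2/3, 0, 2/5],
b = (8, -14/15, 16/5).
Solving gives a_0 = 3, a_1 = -7/5, a_2 = 3, so
  g(x) = 3*x^2 - 7*x/5 + 3.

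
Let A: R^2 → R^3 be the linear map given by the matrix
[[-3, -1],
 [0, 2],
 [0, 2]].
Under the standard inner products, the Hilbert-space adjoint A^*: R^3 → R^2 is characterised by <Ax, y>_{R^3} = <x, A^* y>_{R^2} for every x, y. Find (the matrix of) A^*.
A^* = A^T =
[[-3, 0, 0],
 [-1, 2, 2]]

For real matrices with standard dot products, the defining identity <Ax, y> = <x, A^* y> gives (Ax)^T y = x^T (A^*) y, i.e. x^T A^T y = x^T (A^*) y. Since this holds for all x, y, we must have A^* = A^T. Therefore
A^* =
[[-3, 0, 0],
 [-1, 2, 2]].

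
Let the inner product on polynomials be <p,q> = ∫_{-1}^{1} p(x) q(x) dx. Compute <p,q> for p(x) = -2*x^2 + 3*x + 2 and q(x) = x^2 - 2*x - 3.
<p,q> = -172/15

Expand the product: p(x)·q(x) = -2*x^4 + 7*x^3 + 2*x^2 - 13*x - 6.
∫_{-1}^{1} of each monomial x^k gives [2/(k+1) if k even, 0 if k odd]. Integrating term-by-term (or equivalently evaluating the antiderivative F(x) = -2*x^5/5 + 7*x^4/4 + 2*x^3/3 - 13*x^2/2 - 6*x at the endpoints):
  F(1) − F(−1) = -629/60 − (59/60) = -172/15.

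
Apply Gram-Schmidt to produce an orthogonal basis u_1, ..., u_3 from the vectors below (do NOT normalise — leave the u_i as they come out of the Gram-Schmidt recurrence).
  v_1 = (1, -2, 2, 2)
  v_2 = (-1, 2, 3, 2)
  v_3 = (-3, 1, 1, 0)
Orthogonal basis:
  u_1 = (1, -2, 2, 2)
  u_2 = (-18/13, 36/13, 29/13, 16/13)
  u_3 = (-414/209, -217/209, 40/209, -50/209)

Apply the Gram-Schmidt recurrence
  u_1 = v_1
  u_i = v_i − Σ_{j<i} ((v_i · u_j) / (u_j · u_j)) · u_j.

Step by step this gives:
  u_1 = (1, -2, 2, 2)
  u_2 = (-18/13, 36/13, 29/13, 16/13)
  u_3 = (-414/209, -217/209, 40/209, -50/209)

Orthogonality check:
  u_2 · u_1 = 0 (should be 0)
  u_3 · u_1 = 0 (should be 0)
  u_3 · u_2 = 0 (should be 0)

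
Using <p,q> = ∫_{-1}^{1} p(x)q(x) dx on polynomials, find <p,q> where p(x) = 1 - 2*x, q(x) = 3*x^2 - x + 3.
<p,q> = 28/3

Expand the product: p(x)·q(x) = -6*x^3 + 5*x^2 - 7*x + 3.
∫_{-1}^{1} of each monomial x^k gives [2/(k+1) if k even, 0 if k odd]. Integrating term-by-term (or equivalently evaluating the antiderivative F(x) = -3*x^4/2 + 5*x^3/3 - 7*x^2/2 + 3*x at the endpoints):
  F(1) − F(−1) = -1/3 − (-29/3) = 28/3.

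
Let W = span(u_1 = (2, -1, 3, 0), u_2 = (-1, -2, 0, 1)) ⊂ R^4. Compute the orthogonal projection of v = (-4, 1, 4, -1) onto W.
proj_W(v) = (11/42, -23/42, 9/14, 1/6)

Set up U = [u_1 | ... | u_2] ∈ R^(4×2). The projector onto W = col(U) is P = U (U^T U)^(-1) U^T.
Compute U^T U =
  [14, 0]
  [0, 6],
and U^T v = (3, 1).
Solve U^T U · c = U^T v for the coefficients: c = (3/14, 1/6). The projection is proj_W(v) = U c.
Check: (v - proj_W(v)) · u_1 = 0  (should be 0).
Check: (v - proj_W(v)) · u_2 = 0  (should be 0).
Result: proj_W(v) = (11/42, -23/42, 9/14, 1/6).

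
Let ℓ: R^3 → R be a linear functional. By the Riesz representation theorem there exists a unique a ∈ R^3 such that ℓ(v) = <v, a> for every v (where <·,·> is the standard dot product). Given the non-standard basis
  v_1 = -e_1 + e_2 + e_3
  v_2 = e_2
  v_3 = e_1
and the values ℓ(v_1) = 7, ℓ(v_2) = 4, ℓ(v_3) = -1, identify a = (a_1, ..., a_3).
a = (-1, 4, 2)

Write a = (a_1, ..., a_3) in the standard basis. For each basis vector v_i, ℓ(v_i) = <v_i, a> is a linear equation in the a_j's. Collect the n equations into a matrix system V a = ℓ, where row i of V is v_i (expressed in the standard basis). Since V is invertible (lower-triangular with 1s on the diagonal, up to permutation), solve by back-substitution:
  V =
[[-1, 1, 1],
 [0, 1, 0],
 [1, 0, 0]]
  V a = (7, 4, -1)
Solving gives a = (-1, 4, 2).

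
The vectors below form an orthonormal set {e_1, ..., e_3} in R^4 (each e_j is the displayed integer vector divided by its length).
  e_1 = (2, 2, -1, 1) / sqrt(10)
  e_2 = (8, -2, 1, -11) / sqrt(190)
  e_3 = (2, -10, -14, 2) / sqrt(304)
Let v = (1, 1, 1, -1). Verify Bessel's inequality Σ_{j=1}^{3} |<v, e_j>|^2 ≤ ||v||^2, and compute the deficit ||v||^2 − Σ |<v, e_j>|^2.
Σ |<v, e_j>|^2 = 4; ||v||^2 = 4; deficit = 0

Write each e_j = u_j / sqrt(<u_j, u_j>) where u_j is the displayed integer vector. Then <v, e_j> = <v, u_j> / sqrt(<u_j, u_j>), so |<v, e_j>|^2 = <v, u_j>^2 / <u_j, u_j>.
Coefficients: <v, e_1> = 2/sqrt(10), <v, e_2> = 18/sqrt(190), <v, e_3> = -24/sqrt(304).
Square and sum: Σ |<v, e_j>|^2 = 4.
Compute ||v||^2 = v·v = 4.
Deficit = 4 − 4 = 0 ≥ 0, confirming Bessel's inequality. (The deficit equals ||v − Σ <v,e_j> e_j||^2, the squared distance from v to span{e_j}.)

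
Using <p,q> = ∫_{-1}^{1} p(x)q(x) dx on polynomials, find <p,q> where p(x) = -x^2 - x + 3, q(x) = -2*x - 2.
<p,q> = -28/3

Expand the product: p(x)·q(x) = 2*x^3 + 4*x^2 - 4*x - 6.
∫_{-1}^{1} of each monomial x^k gives [2/(k+1) if k even, 0 if k odd]. Integrating term-by-term (or equivalently evaluating the antiderivative F(x) = x^4/2 + 4*x^3/3 - 2*x^2 - 6*x at the endpoints):
  F(1) − F(−1) = -37/6 − (19/6) = -28/3.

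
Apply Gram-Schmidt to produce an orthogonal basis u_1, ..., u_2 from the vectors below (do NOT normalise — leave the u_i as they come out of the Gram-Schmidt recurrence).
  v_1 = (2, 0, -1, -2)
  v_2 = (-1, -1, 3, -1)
Orthogonal basis:
  u_1 = (2, 0, -1, -2)
  u_2 = (-1/3, -1, 8/3, -5/3)

Apply the Gram-Schmidt recurrence
  u_1 = v_1
  u_i = v_i − Σ_{j<i} ((v_i · u_j) / (u_j · u_j)) · u_j.

Step by step this gives:
  u_1 = (2, 0, -1, -2)
  u_2 = (-1/3, -1, 8/3, -5/3)

Orthogonality check:
  u_2 · u_1 = 0 (should be 0)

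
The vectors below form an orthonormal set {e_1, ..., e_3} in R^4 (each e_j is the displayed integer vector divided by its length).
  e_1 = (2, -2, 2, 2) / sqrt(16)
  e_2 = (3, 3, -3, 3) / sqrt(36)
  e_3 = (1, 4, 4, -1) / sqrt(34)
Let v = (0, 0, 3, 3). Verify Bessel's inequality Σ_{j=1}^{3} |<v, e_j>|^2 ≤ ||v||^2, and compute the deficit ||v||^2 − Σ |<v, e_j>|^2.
Σ |<v, e_j>|^2 = 387/34; ||v||^2 = 18; deficit = 225/34

Write each e_j = u_j / sqrt(<u_j, u_j>) where u_j is the displayed integer vector. Then <v, e_j> = <v, u_j> / sqrt(<u_j, u_j>), so |<v, e_j>|^2 = <v, u_j>^2 / <u_j, u_j>.
Coefficients: <v, e_1> = 12/sqrt(16), <v, e_2> = 0/sqrt(36), <v, e_3> = 9/sqrt(34).
Square and sum: Σ |<v, e_j>|^2 = 387/34.
Compute ||v||^2 = v·v = 18.
Deficit = 18 − 387/34 = 225/34 ≥ 0, confirming Bessel's inequality. (The deficit equals ||v − Σ <v,e_j> e_j||^2, the squared distance from v to span{e_j}.)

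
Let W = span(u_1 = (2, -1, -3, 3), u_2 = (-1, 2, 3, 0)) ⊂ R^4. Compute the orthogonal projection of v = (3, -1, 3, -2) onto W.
proj_W(v) = (-12/17, 4/17, 16/17, -20/17)

Set up U = [u_1 | ... | u_2] ∈ R^(4×2). The projector onto W = col(U) is P = U (U^T U)^(-1) U^T.
Compute U^T U =
  [23, -13]
  [-13, 14],
and U^T v = (-8, 4).
Solve U^T U · c = U^T v for the coefficients: c = (-20/51, -4/51). The projection is proj_W(v) = U c.
Check: (v - proj_W(v)) · u_1 = 0  (should be 0).
Check: (v - proj_W(v)) · u_2 = 0  (should be 0).
Result: proj_W(v) = (-12/17, 4/17, 16/17, -20/17).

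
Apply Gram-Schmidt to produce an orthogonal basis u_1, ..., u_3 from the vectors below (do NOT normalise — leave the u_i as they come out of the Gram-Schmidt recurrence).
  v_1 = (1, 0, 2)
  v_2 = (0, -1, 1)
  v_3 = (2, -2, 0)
Orthogonal basis:
  u_1 = (1, 0, 2)
  u_2 = (-2/5, -1, 1/5)
  u_3 = (2, -1, -1)

Apply the Gram-Schmidt recurrence
  u_1 = v_1
  u_i = v_i − Σ_{j<i} ((v_i · u_j) / (u_j · u_j)) · u_j.

Step by step this gives:
  u_1 = (1, 0, 2)
  u_2 = (-2/5, -1, 1/5)
  u_3 = (2, -1, -1)

Orthogonality check:
  u_2 · u_1 = 0 (should be 0)
  u_3 · u_1 = 0 (should be 0)
  u_3 · u_2 = 0 (should be 0)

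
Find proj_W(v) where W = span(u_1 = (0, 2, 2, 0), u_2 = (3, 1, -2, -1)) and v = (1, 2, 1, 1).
proj_W(v) = (21/29, 54/29, 33/29, -7/29)

Set up U = [u_1 | ... | u_2] ∈ R^(4×2). The projector onto W = col(U) is P = U (U^T U)^(-1) U^T.
Compute U^T U =
  [8, -2]
  [-2, 15],
and U^T v = (6, 2).
Solve U^T U · c = U^T v for the coefficients: c = (47/58, 7/29). The projection is proj_W(v) = U c.
Check: (v - proj_W(v)) · u_1 = 0  (should be 0).
Check: (v - proj_W(v)) · u_2 = 0  (should be 0).
Result: proj_W(v) = (21/29, 54/29, 33/29, -7/29).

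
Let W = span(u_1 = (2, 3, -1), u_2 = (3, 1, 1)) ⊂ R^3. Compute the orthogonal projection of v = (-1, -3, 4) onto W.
proj_W(v) = (-11/45, -71/18, 241/90)

Set up U = [u_1 | ... | u_2] ∈ R^(3×2). The projector onto W = col(U) is P = U (U^T U)^(-1) U^T.
Compute U^T U =
  [14, 8]
  [8, 11],
and U^T v = (-15, -2).
Solve U^T U · c = U^T v for the coefficients: c = (-149/90, 46/45). The projection is proj_W(v) = U c.
Check: (v - proj_W(v)) · u_1 = 0  (should be 0).
Check: (v - proj_W(v)) · u_2 = 0  (should be 0).
Result: proj_W(v) = (-11/45, -71/18, 241/90).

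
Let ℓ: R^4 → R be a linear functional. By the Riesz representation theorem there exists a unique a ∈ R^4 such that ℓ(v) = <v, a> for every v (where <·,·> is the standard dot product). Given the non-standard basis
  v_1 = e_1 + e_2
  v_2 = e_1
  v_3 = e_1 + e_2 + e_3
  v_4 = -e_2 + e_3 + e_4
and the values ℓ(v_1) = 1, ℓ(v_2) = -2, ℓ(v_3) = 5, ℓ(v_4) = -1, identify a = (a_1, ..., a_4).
a = (-2, 3, 4, -2)

Write a = (a_1, ..., a_4) in the standard basis. For each basis vector v_i, ℓ(v_i) = <v_i, a> is a linear equation in the a_j's. Collect the n equations into a matrix system V a = ℓ, where row i of V is v_i (expressed in the standard basis). Since V is invertible (lower-triangular with 1s on the diagonal, up to permutation), solve by back-substitution:
  V =
[[1, 1, 0, 0],
 [1, 0, 0, 0],
 [1, 1, 1, 0],
 [0, -1, 1, 1]]
  V a = (1, -2, 5, -1)
Solving gives a = (-2, 3, 4, -2).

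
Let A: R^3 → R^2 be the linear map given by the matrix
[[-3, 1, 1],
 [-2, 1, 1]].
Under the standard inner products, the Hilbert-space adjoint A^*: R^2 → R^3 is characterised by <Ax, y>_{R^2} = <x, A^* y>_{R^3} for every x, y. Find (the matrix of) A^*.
A^* = A^T =
[[-3, -2],
 [1, 1],
 [1, 1]]

For real matrices with standard dot products, the defining identity <Ax, y> = <x, A^* y> gives (Ax)^T y = x^T (A^*) y, i.e. x^T A^T y = x^T (A^*) y. Since this holds for all x, y, we must have A^* = A^T. Therefore
A^* =
[[-3, -2],
 [1, 1],
 [1, 1]].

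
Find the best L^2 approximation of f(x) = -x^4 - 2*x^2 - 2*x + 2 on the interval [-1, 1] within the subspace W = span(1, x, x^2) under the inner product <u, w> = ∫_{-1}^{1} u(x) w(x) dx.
g(x) = -20*x^2/7 - 2*x + 73/35

The best approximation g ∈ W is the orthogonal projection of f onto W. Writing g = a_0 + a_1 x + a_2 x^2, the coefficients solve the normal equations G · a = b where
  G_{ij} = <φ_i, φ_j> and b_i = <f, φ_i>, with φ_0 = 1, φ_1 = x, φ_2 = x^2.
G =
  [2, 0, 2/3]
  [0, 2/3, 0]
  [2/3, 0, 2/5],
b = (34/15, -4/3, 26/105).
Solving gives a_0 = 73/35, a_1 = -2, a_2 = -20/7, so
  g(x) = -20*x^2/7 - 2*x + 73/35.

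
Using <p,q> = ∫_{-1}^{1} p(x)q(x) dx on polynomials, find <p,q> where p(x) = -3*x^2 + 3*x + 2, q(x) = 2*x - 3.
<p,q> = -2

Expand the product: p(x)·q(x) = -6*x^3 + 15*x^2 - 5*x - 6.
∫_{-1}^{1} of each monomial x^k gives [2/(k+1) if k even, 0 if k odd]. Integrating term-by-term (or equivalently evaluating the antiderivative F(x) = -3*x^4/2 + 5*x^3 - 5*x^2/2 - 6*x at the endpoints):
  F(1) − F(−1) = -5 − (-3) = -2.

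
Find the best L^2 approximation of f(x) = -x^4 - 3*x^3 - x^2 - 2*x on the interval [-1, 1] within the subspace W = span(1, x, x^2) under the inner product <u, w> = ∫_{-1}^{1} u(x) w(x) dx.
g(x) = -13*x^2/7 - 19*x/5 + 3/35

The best approximation g ∈ W is the orthogonal projection of f onto W. Writing g = a_0 + a_1 x + a_2 x^2, the coefficients solve the normal equations G · a = b where
  G_{ij} = <φ_i, φ_j> and b_i = <f, φ_i>, with φ_0 = 1, φ_1 = x, φ_2 = x^2.
G =
  [2, 0, 2/3]
  [0, 2/3, 0]
  [2/3, 0, 2/5],
b = (-16/15, -38/15, -24/35).
Solving gives a_0 = 3/35, a_1 = -19/5, a_2 = -13/7, so
  g(x) = -13*x^2/7 - 19*x/5 + 3/35.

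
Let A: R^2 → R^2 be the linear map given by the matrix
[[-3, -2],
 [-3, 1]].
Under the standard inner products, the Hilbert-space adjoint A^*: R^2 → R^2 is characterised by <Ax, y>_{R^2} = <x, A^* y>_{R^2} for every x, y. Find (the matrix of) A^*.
A^* = A^T =
[[-3, -3],
 [-2, 1]]

For real matrices with standard dot products, the defining identity <Ax, y> = <x, A^* y> gives (Ax)^T y = x^T (A^*) y, i.e. x^T A^T y = x^T (A^*) y. Since this holds for all x, y, we must have A^* = A^T. Therefore
A^* =
[[-3, -3],
 [-2, 1]].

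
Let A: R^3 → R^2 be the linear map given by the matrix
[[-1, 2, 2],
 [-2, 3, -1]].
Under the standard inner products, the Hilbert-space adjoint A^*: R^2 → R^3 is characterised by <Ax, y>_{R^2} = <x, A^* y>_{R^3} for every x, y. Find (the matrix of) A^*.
A^* = A^T =
[[-1, -2],
 [2, 3],
 [2, -1]]

For real matrices with standard dot products, the defining identity <Ax, y> = <x, A^* y> gives (Ax)^T y = x^T (A^*) y, i.e. x^T A^T y = x^T (A^*) y. Since this holds for all x, y, we must have A^* = A^T. Therefore
A^* =
[[-1, -2],
 [2, 3],
 [2, -1]].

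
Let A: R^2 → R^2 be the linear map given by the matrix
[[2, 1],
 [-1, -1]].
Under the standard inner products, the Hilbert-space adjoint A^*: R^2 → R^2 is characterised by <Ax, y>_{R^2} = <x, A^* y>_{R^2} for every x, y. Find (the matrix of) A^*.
A^* = A^T =
[[2, -1],
 [1, -1]]

For real matrices with standard dot products, the defining identity <Ax, y> = <x, A^* y> gives (Ax)^T y = x^T (A^*) y, i.e. x^T A^T y = x^T (A^*) y. Since this holds for all x, y, we must have A^* = A^T. Therefore
A^* =
[[2, -1],
 [1, -1]].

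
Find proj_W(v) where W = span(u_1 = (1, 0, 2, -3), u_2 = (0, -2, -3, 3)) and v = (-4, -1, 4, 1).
proj_W(v) = (-1, 2, 1, 0)

Set up U = [u_1 | ... | u_2] ∈ R^(4×2). The projector onto W = col(U) is P = U (U^T U)^(-1) U^T.
Compute U^T U =
  [14, -15]
  [-15, 22],
and U^T v = (1, -7).
Solve U^T U · c = U^T v for the coefficients: c = (-1, -1). The projection is proj_W(v) = U c.
Check: (v - proj_W(v)) · u_1 = 0  (should be 0).
Check: (v - proj_W(v)) · u_2 = 0  (should be 0).
Result: proj_W(v) = (-1, 2, 1, 0).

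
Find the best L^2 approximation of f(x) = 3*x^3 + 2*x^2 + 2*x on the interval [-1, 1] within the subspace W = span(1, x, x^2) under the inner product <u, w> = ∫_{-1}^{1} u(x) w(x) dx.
g(x) = 2*x^2 + 19*x/5

The best approximation g ∈ W is the orthogonal projection of f onto W. Writing g = a_0 + a_1 x + a_2 x^2, the coefficients solve the normal equations G · a = b where
  G_{ij} = <φ_i, φ_j> and b_i = <f, φ_i>, with φ_0 = 1, φ_1 = x, φ_2 = x^2.
G =
  [2, 0, 2/3]
  [0, 2/3, 0]
  [2/3, 0, 2/5],
b = (4/3, 38/15, 4/5).
Solving gives a_0 = 0, a_1 = 19/5, a_2 = 2, so
  g(x) = 2*x^2 + 19*x/5.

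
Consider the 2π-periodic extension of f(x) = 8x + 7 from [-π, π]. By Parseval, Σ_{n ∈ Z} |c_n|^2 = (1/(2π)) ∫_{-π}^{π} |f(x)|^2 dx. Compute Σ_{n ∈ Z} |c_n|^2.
Σ |c_n|^2 = 64π^2/3 + 49

Expand and integrate term by term over [-π, π]:
  ∫ (8x)^2 dx = 64·(2π^3/3); ∫ 2·8·(7)·x dx = 0 (odd integrand); ∫ 7^2 dx = 49·2π.
So (1/(2π)) ∫_{-π}^{π} (8x + 7)^2 dx = 64π^2/3 + 49 = 64π^2/3 + 49.
Parseval ⇒ Σ |c_n|^2 = 64π^2/3 + 49.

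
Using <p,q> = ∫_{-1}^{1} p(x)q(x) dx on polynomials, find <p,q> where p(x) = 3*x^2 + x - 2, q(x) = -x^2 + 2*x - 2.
<p,q> = 82/15

Expand the product: p(x)·q(x) = -3*x^4 + 5*x^3 - 2*x^2 - 6*x + 4.
∫_{-1}^{1} of each monomial x^k gives [2/(k+1) if k even, 0 if k odd]. Integrating term-by-term (or equivalently evaluating the antiderivative F(x) = -3*x^5/5 + 5*x^4/4 - 2*x^3/3 - 3*x^2 + 4*x at the endpoints):
  F(1) − F(−1) = 59/60 − (-269/60) = 82/15.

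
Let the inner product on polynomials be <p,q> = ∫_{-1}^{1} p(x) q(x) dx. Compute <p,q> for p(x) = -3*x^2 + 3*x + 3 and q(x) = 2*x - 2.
<p,q> = -4

Expand the product: p(x)·q(x) = -6*x^3 + 12*x^2 - 6.
∫_{-1}^{1} of each monomial x^k gives [2/(k+1) if k even, 0 if k odd]. Integrating term-by-term (or equivalently evaluating the antiderivative F(x) = -3*x^4/2 + 4*x^3 - 6*x at the endpoints):
  F(1) − F(−1) = -7/2 − (1/2) = -4.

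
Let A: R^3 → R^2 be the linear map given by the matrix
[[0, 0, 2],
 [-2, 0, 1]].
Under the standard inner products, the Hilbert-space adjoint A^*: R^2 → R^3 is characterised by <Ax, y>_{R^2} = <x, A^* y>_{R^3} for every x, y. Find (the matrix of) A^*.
A^* = A^T =
[[0, -2],
 [0, 0],
 [2, 1]]

For real matrices with standard dot products, the defining identity <Ax, y> = <x, A^* y> gives (Ax)^T y = x^T (A^*) y, i.e. x^T A^T y = x^T (A^*) y. Since this holds for all x, y, we must have A^* = A^T. Therefore
A^* =
[[0, -2],
 [0, 0],
 [2, 1]].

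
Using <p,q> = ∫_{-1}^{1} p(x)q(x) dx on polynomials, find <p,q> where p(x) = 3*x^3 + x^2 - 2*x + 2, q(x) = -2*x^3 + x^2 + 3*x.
<p,q> = 128/105

Expand the product: p(x)·q(x) = -6*x^6 + x^5 + 14*x^4 - 3*x^3 - 4*x^2 + 6*x.
∫_{-1}^{1} of each monomial x^k gives [2/(k+1) if k even, 0 if k odd]. Integrating term-by-term (or equivalently evaluating the antiderivative F(x) = -6*x^7/7 + x^6/6 + 14*x^5/5 - 3*x^4/4 - 4*x^3/3 + 3*x^2 at the endpoints):
  F(1) − F(−1) = 1271/420 − (253/140) = 128/105.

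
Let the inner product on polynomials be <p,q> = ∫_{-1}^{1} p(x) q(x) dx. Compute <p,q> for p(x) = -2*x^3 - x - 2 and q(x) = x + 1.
<p,q> = -82/15

Expand the product: p(x)·q(x) = -2*x^4 - 2*x^3 - x^2 - 3*x - 2.
∫_{-1}^{1} of each monomial x^k gives [2/(k+1) if k even, 0 if k odd]. Integrating term-by-term (or equivalently evaluating the antiderivative F(x) = -2*x^5/5 - x^4/2 - x^3/3 - 3*x^2/2 - 2*x at the endpoints):
  F(1) − F(−1) = -71/15 − (11/15) = -82/15.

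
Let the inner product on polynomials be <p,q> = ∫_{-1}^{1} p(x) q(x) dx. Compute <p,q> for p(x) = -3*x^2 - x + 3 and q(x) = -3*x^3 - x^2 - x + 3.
<p,q> = 196/15

Expand the product: p(x)·q(x) = 9*x^5 + 6*x^4 - 5*x^3 - 11*x^2 - 6*x + 9.
∫_{-1}^{1} of each monomial x^k gives [2/(k+1) if k even, 0 if k odd]. Integrating term-by-term (or equivalently evaluating the antiderivative F(x) = 3*x^6/2 + 6*x^5/5 - 5*x^4/4 - 11*x^3/3 - 3*x^2 + 9*x at the endpoints):
  F(1) − F(−1) = 227/60 − (-557/60) = 196/15.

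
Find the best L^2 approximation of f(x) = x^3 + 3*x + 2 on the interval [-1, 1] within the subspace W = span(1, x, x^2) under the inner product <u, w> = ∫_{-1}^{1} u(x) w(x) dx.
g(x) = 18*x/5 + 2

The best approximation g ∈ W is the orthogonal projection of f onto W. Writing g = a_0 + a_1 x + a_2 x^2, the coefficients solve the normal equations G · a = b where
  G_{ij} = <φ_i, φ_j> and b_i = <f, φ_i>, with φ_0 = 1, φ_1 = x, φ_2 = x^2.
G =
  [2, 0, 2/3]
  [0, 2/3, 0]
  [2/3, 0, 2/5],
b = (4, 12/5, 4/3).
Solving gives a_0 = 2, a_1 = 18/5, a_2 = 0, so
  g(x) = 18*x/5 + 2.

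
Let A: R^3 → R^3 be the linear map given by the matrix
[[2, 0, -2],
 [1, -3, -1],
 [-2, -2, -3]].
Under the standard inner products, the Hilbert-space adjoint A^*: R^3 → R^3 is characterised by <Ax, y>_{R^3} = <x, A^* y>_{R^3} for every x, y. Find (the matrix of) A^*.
A^* = A^T =
[[2, 1, -2],
 [0, -3, -2],
 [-2, -1, -3]]

For real matrices with standard dot products, the defining identity <Ax, y> = <x, A^* y> gives (Ax)^T y = x^T (A^*) y, i.e. x^T A^T y = x^T (A^*) y. Since this holds for all x, y, we must have A^* = A^T. Therefore
A^* =
[[2, 1, -2],
 [0, -3, -2],
 [-2, -1, -3]].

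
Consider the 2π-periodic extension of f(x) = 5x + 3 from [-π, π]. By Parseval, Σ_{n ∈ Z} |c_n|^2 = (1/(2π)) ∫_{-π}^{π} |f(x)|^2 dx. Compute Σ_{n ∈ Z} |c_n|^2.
Σ |c_n|^2 = 25π^2/3 + 9

Expand and integrate term by term over [-π, π]:
  ∫ (5x)^2 dx = 25·(2π^3/3); ∫ 2·5·(3)·x dx = 0 (odd integrand); ∫ 3^2 dx = 9·2π.
So (1/(2π)) ∫_{-π}^{π} (5x + 3)^2 dx = 25π^2/3 + 9 = 25π^2/3 + 9.
Parseval ⇒ Σ |c_n|^2 = 25π^2/3 + 9.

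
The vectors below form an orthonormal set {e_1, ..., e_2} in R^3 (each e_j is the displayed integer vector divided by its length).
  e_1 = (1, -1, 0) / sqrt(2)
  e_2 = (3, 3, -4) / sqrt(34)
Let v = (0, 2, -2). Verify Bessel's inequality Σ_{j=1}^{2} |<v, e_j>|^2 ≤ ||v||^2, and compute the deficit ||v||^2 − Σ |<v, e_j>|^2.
Σ |<v, e_j>|^2 = 132/17; ||v||^2 = 8; deficit = 4/17

Write each e_j = u_j / sqrt(<u_j, u_j>) where u_j is the displayed integer vector. Then <v, e_j> = <v, u_j> / sqrt(<u_j, u_j>), so |<v, e_j>|^2 = <v, u_j>^2 / <u_j, u_j>.
Coefficients: <v, e_1> = -2/sqrt(2), <v, e_2> = 14/sqrt(34).
Square and sum: Σ |<v, e_j>|^2 = 132/17.
Compute ||v||^2 = v·v = 8.
Deficit = 8 − 132/17 = 4/17 ≥ 0, confirming Bessel's inequality. (The deficit equals ||v − Σ <v,e_j> e_j||^2, the squared distance from v to span{e_j}.)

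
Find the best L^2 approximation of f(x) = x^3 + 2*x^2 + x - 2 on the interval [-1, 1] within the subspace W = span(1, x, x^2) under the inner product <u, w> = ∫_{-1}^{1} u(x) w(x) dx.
g(x) = 2*x^2 + 8*x/5 - 2

The best approximation g ∈ W is the orthogonal projection of f onto W. Writing g = a_0 + a_1 x + a_2 x^2, the coefficients solve the normal equations G · a = b where
  G_{ij} = <φ_i, φ_j> and b_i = <f, φ_i>, with φ_0 = 1, φ_1 = x, φ_2 = x^2.
G =
  [2, 0, 2/3]
  [0, 2/3, 0]
  [2/3, 0, 2/5],
b = (-8/3, 16/15, -8/15).
Solving gives a_0 = -2, a_1 = 8/5, a_2 = 2, so
  g(x) = 2*x^2 + 8*x/5 - 2.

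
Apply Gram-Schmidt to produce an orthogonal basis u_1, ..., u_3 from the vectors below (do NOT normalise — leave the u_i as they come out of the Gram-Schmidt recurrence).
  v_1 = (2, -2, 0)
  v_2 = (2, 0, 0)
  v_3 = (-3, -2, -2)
Orthogonal basis:
  u_1 = (2, -2, 0)
  u_2 = (1, 1, 0)
  u_3 = (0, 0, -2)

Apply the Gram-Schmidt recurrence
  u_1 = v_1
  u_i = v_i − Σ_{j<i} ((v_i · u_j) / (u_j · u_j)) · u_j.

Step by step this gives:
  u_1 = (2, -2, 0)
  u_2 = (1, 1, 0)
  u_3 = (0, 0, -2)

Orthogonality check:
  u_2 · u_1 = 0 (should be 0)
  u_3 · u_1 = 0 (should be 0)
  u_3 · u_2 = 0 (should be 0)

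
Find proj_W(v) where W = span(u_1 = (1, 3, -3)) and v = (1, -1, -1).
proj_W(v) = (1/19, 3/19, -3/19)

Set up U = [u_1 | ... | u_1] ∈ R^(3×1). The projector onto W = col(U) is P = U (U^T U)^(-1) U^T.
Compute U^T U =
  [19],
and U^T v = (1).
Solve U^T U · c = U^T v for the coefficients: c = (1/19). The projection is proj_W(v) = U c.
Check: (v - proj_W(v)) · u_1 = 0  (should be 0).
Result: proj_W(v) = (1/19, 3/19, -3/19).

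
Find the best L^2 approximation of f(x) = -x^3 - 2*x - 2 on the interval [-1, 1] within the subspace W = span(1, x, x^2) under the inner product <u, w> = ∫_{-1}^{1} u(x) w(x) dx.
g(x) = -13*x/5 - 2

The best approximation g ∈ W is the orthogonal projection of f onto W. Writing g = a_0 + a_1 x + a_2 x^2, the coefficients solve the normal equations G · a = b where
  G_{ij} = <φ_i, φ_j> and b_i = <f, φ_i>, with φ_0 = 1, φ_1 = x, φ_2 = x^2.
G =
  [2, 0, 2/3]
  [0, 2/3, 0]
  [2/3, 0, 2/5],
b = (-4, -26/15, -4/3).
Solving gives a_0 = -2, a_1 = -13/5, a_2 = 0, so
  g(x) = -13*x/5 - 2.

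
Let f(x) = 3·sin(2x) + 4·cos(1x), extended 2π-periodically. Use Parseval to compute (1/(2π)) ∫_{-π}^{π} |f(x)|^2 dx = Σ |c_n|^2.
Σ |c_n|^2 = 25/2

Expand |f|^2 and use orthogonality of {sin(nx), cos(mx)} on [-π, π]:
  ∫_{-π}^{π} sin(nx)^2 dx = π, ∫ cos(mx)^2 dx = π, and cross terms integrate to 0.
So ∫_{-π}^{π} f(x)^2 dx = 3^2 · π + 4^2 · π = (9 + 16)π.
Divide by 2π: (9 + 16)/2 = 25/2.
By Parseval, this equals Σ |c_n|^2.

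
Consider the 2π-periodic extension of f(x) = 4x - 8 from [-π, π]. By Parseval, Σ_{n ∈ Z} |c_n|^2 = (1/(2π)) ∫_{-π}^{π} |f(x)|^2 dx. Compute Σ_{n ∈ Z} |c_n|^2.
Σ |c_n|^2 = 16π^2/3 + 64

Expand and integrate term by term over [-π, π]:
  ∫ (4x)^2 dx = 16·(2π^3/3); ∫ 2·4·(-8)·x dx = 0 (odd integrand); ∫ (-8)^2 dx = 64·2π.
So (1/(2π)) ∫_{-π}^{π} (4x - 8)^2 dx = 16π^2/3 + 64 = 16π^2/3 + 64.
Parseval ⇒ Σ |c_n|^2 = 16π^2/3 + 64.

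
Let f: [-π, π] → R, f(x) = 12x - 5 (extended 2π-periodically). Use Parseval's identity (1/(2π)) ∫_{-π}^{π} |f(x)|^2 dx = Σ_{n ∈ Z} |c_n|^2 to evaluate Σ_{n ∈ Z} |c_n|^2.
Σ |c_n|^2 = 48π^2 + 25

Expand and integrate term by term over [-π, π]:
  ∫ (12x)^2 dx = 144·(2π^3/3); ∫ 2·12·(-5)·x dx = 0 (odd integrand); ∫ (-5)^2 dx = 25·2π.
So (1/(2π)) ∫_{-π}^{π} (12x - 5)^2 dx = 144π^2/3 + 25 = 48π^2 + 25.
Parseval ⇒ Σ |c_n|^2 = 48π^2 + 25.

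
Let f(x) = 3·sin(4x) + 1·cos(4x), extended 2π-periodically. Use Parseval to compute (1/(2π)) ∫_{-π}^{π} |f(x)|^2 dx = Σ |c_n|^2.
Σ |c_n|^2 = 5

Expand |f|^2 and use orthogonality of {sin(nx), cos(mx)} on [-π, π]:
  ∫_{-π}^{π} sin(nx)^2 dx = π, ∫ cos(mx)^2 dx = π, and cross terms integrate to 0.
So ∫_{-π}^{π} f(x)^2 dx = 3^2 · π + 1^2 · π = (9 + 1)π.
Divide by 2π: (9 + 1)/2 = 5.
By Parseval, this equals Σ |c_n|^2.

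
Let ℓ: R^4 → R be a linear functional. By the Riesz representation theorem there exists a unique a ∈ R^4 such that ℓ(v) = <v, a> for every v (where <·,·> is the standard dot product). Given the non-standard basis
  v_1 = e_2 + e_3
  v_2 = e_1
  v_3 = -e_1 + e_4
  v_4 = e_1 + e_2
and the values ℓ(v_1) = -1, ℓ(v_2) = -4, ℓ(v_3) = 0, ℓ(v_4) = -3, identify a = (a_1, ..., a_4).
a = (-4, 1, -2, -4)

Write a = (a_1, ..., a_4) in the standard basis. For each basis vector v_i, ℓ(v_i) = <v_i, a> is a linear equation in the a_j's. Collect the n equations into a matrix system V a = ℓ, where row i of V is v_i (expressed in the standard basis). Since V is invertible (lower-triangular with 1s on the diagonal, up to permutation), solve by back-substitution:
  V =
[[0, 1, 1, 0],
 [1, 0, 0, 0],
 [-1, 0, 0, 1],
 [1, 1, 0, 0]]
  V a = (-1, -4, 0, -3)
Solving gives a = (-4, 1, -2, -4).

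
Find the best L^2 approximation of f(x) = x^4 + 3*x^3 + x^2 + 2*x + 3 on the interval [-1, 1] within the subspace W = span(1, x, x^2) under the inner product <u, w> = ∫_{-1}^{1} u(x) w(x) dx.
g(x) = 13*x^2/7 + 19*x/5 + 102/35

The best approximation g ∈ W is the orthogonal projection of f onto W. Writing g = a_0 + a_1 x + a_2 x^2, the coefficients solve the normal equations G · a = b where
  G_{ij} = <φ_i, φ_j> and b_i = <f, φ_i>, with φ_0 = 1, φ_1 = x, φ_2 = x^2.
G =
  [2, 0, 2/3]
  [0, 2/3, 0]
  [2/3, 0, 2/5],
b = (106/15, 38/15, 94/35).
Solving gives a_0 = 102/35, a_1 = 19/5, a_2 = 13/7, so
  g(x) = 13*x^2/7 + 19*x/5 + 102/35.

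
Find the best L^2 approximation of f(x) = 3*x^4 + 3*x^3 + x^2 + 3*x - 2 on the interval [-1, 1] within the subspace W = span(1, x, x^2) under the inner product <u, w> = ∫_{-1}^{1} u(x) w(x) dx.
g(x) = 25*x^2/7 + 24*x/5 - 79/35

The best approximation g ∈ W is the orthogonal projection of f onto W. Writing g = a_0 + a_1 x + a_2 x^2, the coefficients solve the normal equations G · a = b where
  G_{ij} = <φ_i, φ_j> and b_i = <f, φ_i>, with φ_0 = 1, φ_1 = x, φ_2 = x^2.
G =
  [2, 0, 2/3]
  [0, 2/3, 0]
  [2/3, 0, 2/5],
b = (-32/15, 16/5, -8/105).
Solving gives a_0 = -79/35, a_1 = 24/5, a_2 = 25/7, so
  g(x) = 25*x^2/7 + 24*x/5 - 79/35.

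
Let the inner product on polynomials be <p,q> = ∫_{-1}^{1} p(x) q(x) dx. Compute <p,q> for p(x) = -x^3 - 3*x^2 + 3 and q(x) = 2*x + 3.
<p,q> = 56/5

Expand the product: p(x)·q(x) = -2*x^4 - 9*x^3 - 9*x^2 + 6*x + 9.
∫_{-1}^{1} of each monomial x^k gives [2/(k+1) if k even, 0 if k odd]. Integrating term-by-term (or equivalently evaluating the antiderivative F(x) = -2*x^5/5 - 9*x^4/4 - 3*x^3 + 3*x^2 + 9*x at the endpoints):
  F(1) − F(−1) = 127/20 − (-97/20) = 56/5.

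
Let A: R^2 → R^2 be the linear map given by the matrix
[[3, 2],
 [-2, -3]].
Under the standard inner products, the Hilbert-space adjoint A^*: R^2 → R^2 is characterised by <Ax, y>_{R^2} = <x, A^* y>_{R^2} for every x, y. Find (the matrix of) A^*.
A^* = A^T =
[[3, -2],
 [2, -3]]

For real matrices with standard dot products, the defining identity <Ax, y> = <x, A^* y> gives (Ax)^T y = x^T (A^*) y, i.e. x^T A^T y = x^T (A^*) y. Since this holds for all x, y, we must have A^* = A^T. Therefore
A^* =
[[3, -2],
 [2, -3]].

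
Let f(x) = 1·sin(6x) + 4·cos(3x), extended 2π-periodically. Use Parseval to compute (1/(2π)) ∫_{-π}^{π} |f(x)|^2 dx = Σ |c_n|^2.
Σ |c_n|^2 = 17/2

Expand |f|^2 and use orthogonality of {sin(nx), cos(mx)} on [-π, π]:
  ∫_{-π}^{π} sin(nx)^2 dx = π, ∫ cos(mx)^2 dx = π, and cross terms integrate to 0.
So ∫_{-π}^{π} f(x)^2 dx = 1^2 · π + 4^2 · π = (1 + 16)π.
Divide by 2π: (1 + 16)/2 = 17/2.
By Parseval, this equals Σ |c_n|^2.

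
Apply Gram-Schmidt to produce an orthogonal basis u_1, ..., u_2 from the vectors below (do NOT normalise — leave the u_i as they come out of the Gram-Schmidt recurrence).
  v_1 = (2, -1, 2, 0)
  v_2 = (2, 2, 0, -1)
Orthogonal basis:
  u_1 = (2, -1, 2, 0)
  u_2 = (14/9, 20/9, -4/9, -1)

Apply the Gram-Schmidt recurrence
  u_1 = v_1
  u_i = v_i − Σ_{j<i} ((v_i · u_j) / (u_j · u_j)) · u_j.

Step by step this gives:
  u_1 = (2, -1, 2, 0)
  u_2 = (14/9, 20/9, -4/9, -1)

Orthogonality check:
  u_2 · u_1 = 0 (should be 0)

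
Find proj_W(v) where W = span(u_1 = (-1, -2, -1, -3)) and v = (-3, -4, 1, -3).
proj_W(v) = (-19/15, -38/15, -19/15, -19/5)

Set up U = [u_1 | ... | u_1] ∈ R^(4×1). The projector onto W = col(U) is P = U (U^T U)^(-1) U^T.
Compute U^T U =
  [15],
and U^T v = (19).
Solve U^T U · c = U^T v for the coefficients: c = (19/15). The projection is proj_W(v) = U c.
Check: (v - proj_W(v)) · u_1 = 0  (should be 0).
Result: proj_W(v) = (-19/15, -38/15, -19/15, -19/5).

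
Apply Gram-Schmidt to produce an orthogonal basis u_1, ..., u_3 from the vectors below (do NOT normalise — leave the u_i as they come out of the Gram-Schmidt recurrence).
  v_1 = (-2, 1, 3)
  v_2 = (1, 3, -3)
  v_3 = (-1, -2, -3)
Orthogonal basis:
  u_1 = (-2, 1, 3)
  u_2 = (-1/7, 25/7, -9/7)
  u_3 = (-234/101, -117/202, -273/202)

Apply the Gram-Schmidt recurrence
  u_1 = v_1
  u_i = v_i − Σ_{j<i} ((v_i · u_j) / (u_j · u_j)) · u_j.

Step by step this gives:
  u_1 = (-2, 1, 3)
  u_2 = (-1/7, 25/7, -9/7)
  u_3 = (-234/101, -117/202, -273/202)

Orthogonality check:
  u_2 · u_1 = 0 (should be 0)
  u_3 · u_1 = 0 (should be 0)
  u_3 · u_2 = 0 (should be 0)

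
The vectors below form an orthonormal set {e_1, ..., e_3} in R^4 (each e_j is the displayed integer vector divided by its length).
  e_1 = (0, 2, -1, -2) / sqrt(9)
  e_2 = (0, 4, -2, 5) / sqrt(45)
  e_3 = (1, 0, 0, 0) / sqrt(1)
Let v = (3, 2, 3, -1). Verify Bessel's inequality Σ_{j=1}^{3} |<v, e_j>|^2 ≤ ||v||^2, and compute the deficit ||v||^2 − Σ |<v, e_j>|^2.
Σ |<v, e_j>|^2 = 51/5; ||v||^2 = 23; deficit = 64/5

Write each e_j = u_j / sqrt(<u_j, u_j>) where u_j is the displayed integer vector. Then <v, e_j> = <v, u_j> / sqrt(<u_j, u_j>), so |<v, e_j>|^2 = <v, u_j>^2 / <u_j, u_j>.
Coefficients: <v, e_1> = 3/sqrt(9), <v, e_2> = -3/sqrt(45), <v, e_3> = 3/sqrt(1).
Square and sum: Σ |<v, e_j>|^2 = 51/5.
Compute ||v||^2 = v·v = 23.
Deficit = 23 − 51/5 = 64/5 ≥ 0, confirming Bessel's inequality. (The deficit equals ||v − Σ <v,e_j> e_j||^2, the squared distance from v to span{e_j}.)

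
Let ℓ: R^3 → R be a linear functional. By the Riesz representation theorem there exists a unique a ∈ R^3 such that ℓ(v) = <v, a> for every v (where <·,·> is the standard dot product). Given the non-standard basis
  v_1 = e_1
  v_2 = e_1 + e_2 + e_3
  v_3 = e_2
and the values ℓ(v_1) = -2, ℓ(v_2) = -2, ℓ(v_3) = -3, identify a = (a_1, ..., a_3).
a = (-2, -3, 3)

Write a = (a_1, ..., a_3) in the standard basis. For each basis vector v_i, ℓ(v_i) = <v_i, a> is a linear equation in the a_j's. Collect the n equations into a matrix system V a = ℓ, where row i of V is v_i (expressed in the standard basis). Since V is invertible (lower-triangular with 1s on the diagonal, up to permutation), solve by back-substitution:
  V =
[[1, 0, 0],
 [1, 1, 1],
 [0, 1, 0]]
  V a = (-2, -2, -3)
Solving gives a = (-2, -3, 3).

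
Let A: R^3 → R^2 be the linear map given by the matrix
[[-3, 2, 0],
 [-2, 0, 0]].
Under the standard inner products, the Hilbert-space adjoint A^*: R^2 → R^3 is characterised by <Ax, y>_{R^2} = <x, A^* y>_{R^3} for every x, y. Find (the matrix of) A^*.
A^* = A^T =
[[-3, -2],
 [2, 0],
 [0, 0]]

For real matrices with standard dot products, the defining identity <Ax, y> = <x, A^* y> gives (Ax)^T y = x^T (A^*) y, i.e. x^T A^T y = x^T (A^*) y. Since this holds for all x, y, we must have A^* = A^T. Therefore
A^* =
[[-3, -2],
 [2, 0],
 [0, 0]].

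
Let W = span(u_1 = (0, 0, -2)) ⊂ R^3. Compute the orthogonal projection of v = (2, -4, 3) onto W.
proj_W(v) = (0, 0, 3)

Set up U = [u_1 | ... | u_1] ∈ R^(3×1). The projector onto W = col(U) is P = U (U^T U)^(-1) U^T.
Compute U^T U =
  [4],
and U^T v = (-6).
Solve U^T U · c = U^T v for the coefficients: c = (-3/2). The projection is proj_W(v) = U c.
Check: (v - proj_W(v)) · u_1 = 0  (should be 0).
Result: proj_W(v) = (0, 0, 3).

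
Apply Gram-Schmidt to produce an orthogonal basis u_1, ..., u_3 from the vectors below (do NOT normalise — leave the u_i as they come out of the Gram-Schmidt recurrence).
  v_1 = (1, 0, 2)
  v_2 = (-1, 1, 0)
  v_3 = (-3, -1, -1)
Orthogonal basis:
  u_1 = (1, 0, 2)
  u_2 = (-4/5, 1, 2/5)
  u_3 = (-14/9, -14/9, 7/9)

Apply the Gram-Schmidt recurrence
  u_1 = v_1
  u_i = v_i − Σ_{j<i} ((v_i · u_j) / (u_j · u_j)) · u_j.

Step by step this gives:
  u_1 = (1, 0, 2)
  u_2 = (-4/5, 1, 2/5)
  u_3 = (-14/9, -14/9, 7/9)

Orthogonality check:
  u_2 · u_1 = 0 (should be 0)
  u_3 · u_1 = 0 (should be 0)
  u_3 · u_2 = 0 (should be 0)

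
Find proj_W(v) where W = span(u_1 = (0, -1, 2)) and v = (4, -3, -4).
proj_W(v) = (0, 1, -2)

Set up U = [u_1 | ... | u_1] ∈ R^(3×1). The projector onto W = col(U) is P = U (U^T U)^(-1) U^T.
Compute U^T U =
  [5],
and U^T v = (-5).
Solve U^T U · c = U^T v for the coefficients: c = (-1). The projection is proj_W(v) = U c.
Check: (v - proj_W(v)) · u_1 = 0  (should be 0).
Result: proj_W(v) = (0, 1, -2).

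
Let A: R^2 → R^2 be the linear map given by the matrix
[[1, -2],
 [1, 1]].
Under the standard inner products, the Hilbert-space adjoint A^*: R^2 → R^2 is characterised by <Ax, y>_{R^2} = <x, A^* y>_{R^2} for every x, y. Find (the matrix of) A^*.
A^* = A^T =
[[1, 1],
 [-2, 1]]

For real matrices with standard dot products, the defining identity <Ax, y> = <x, A^* y> gives (Ax)^T y = x^T (A^*) y, i.e. x^T A^T y = x^T (A^*) y. Since this holds for all x, y, we must have A^* = A^T. Therefore
A^* =
[[1, 1],
 [-2, 1]].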